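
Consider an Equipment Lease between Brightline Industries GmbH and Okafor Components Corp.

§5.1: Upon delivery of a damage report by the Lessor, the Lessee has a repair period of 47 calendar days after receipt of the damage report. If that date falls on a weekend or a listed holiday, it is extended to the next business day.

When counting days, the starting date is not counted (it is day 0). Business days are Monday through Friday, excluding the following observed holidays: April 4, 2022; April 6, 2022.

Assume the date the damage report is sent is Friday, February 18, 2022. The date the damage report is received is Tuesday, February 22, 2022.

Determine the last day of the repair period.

Adding 47 calendar days to February 22, 2022 gives April 10, 2022, which is the last day of the repair period. That falls on a Sunday, so it rolls to the next business day, Monday, April 11, 2022.

April 11, 2022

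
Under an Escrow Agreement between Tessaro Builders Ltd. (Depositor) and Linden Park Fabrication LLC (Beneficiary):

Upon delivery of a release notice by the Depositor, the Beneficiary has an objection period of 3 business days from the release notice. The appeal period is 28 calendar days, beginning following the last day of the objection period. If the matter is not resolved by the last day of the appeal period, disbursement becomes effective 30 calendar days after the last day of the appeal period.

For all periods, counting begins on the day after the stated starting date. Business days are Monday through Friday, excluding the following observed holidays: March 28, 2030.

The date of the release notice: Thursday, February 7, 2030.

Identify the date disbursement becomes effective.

From Thursday, February 7, 2030, 3 business days (Feb 8, Feb 11, Feb 12, skipping weekends) brings us to Tuesday, February 12, 2030, which is the last day of the objection period.
Adding 28 calendar days to February 12, 2030 gives March 12, 2030, which is the last day of the appeal period.
Adding 30 calendar days to March 12, 2030 gives April 11, 2030, which is the date disbursement becomes effective.

April 11, 2030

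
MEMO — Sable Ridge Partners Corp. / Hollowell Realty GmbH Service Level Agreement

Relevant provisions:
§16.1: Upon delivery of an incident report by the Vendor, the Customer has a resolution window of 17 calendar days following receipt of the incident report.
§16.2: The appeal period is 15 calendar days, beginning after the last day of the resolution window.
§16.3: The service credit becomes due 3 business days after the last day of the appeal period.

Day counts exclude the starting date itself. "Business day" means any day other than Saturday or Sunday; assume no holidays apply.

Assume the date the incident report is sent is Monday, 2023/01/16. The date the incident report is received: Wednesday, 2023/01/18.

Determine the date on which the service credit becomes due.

2023/02/22

Adding 17 calendar days to 2023/01/18 gives 2023/02/04, which is the last day of the resolution window.
The last day of the appeal period: 2023/02/04 + 15 days = 2023/02/19.
From Sunday, 2023/02/19, 3 business days (Feb 20, Feb 21, Feb 22, skipping weekends) brings us to Wednesday, 2023/02/22, which is the date on which the service credit becomes due.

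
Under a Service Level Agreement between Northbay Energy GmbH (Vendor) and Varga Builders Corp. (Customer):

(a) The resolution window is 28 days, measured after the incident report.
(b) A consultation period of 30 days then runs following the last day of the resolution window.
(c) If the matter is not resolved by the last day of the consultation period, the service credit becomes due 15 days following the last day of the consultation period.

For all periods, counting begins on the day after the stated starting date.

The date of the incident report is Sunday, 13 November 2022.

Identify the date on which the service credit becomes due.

25 January 2023

Adding 28 calendar days to 13 November 2022 gives 11 December 2022, which is the last day of the resolution window.
The last day of the consultation period: 11 December 2022 + 30 days = 10 January 2023.
Adding 15 calendar days to 10 January 2023 gives 25 January 2023, which is the date on which the service credit becomes due.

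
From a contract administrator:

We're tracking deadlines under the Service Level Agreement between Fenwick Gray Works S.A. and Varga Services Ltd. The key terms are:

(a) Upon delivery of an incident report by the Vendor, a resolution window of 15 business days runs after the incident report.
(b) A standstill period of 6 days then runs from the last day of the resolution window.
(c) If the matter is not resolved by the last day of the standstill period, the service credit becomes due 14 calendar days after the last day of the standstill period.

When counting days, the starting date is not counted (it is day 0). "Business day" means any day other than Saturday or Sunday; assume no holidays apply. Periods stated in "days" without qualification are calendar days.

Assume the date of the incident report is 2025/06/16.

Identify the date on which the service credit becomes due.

The last day of the resolution window: counting 15 business days from Monday, 2025/06/16 (Jun 17, Jun 18, Jun 19, Jun 20, …, Jul 3, Jul 4, Jul 7, skipping weekends) reaches Monday, 2025/07/07.
The last day of the standstill period: 2025/07/07 + 6 days = 2025/07/13.
Adding 14 calendar days to 2025/07/13 gives 2025/07/27, which is the date on which the service credit becomes due.

2025/07/27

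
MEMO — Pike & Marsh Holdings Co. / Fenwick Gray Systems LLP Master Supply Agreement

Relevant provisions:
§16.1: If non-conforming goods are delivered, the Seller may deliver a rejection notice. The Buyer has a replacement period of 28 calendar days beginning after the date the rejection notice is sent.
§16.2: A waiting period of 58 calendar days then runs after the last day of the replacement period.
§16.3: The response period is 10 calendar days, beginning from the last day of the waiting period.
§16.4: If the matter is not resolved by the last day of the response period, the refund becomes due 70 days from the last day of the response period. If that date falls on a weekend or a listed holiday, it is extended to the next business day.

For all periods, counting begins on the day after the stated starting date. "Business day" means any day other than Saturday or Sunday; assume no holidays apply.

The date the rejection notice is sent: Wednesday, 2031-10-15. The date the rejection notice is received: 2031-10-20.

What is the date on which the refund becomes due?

Adding 28 calendar days to 2031-10-15 gives 2031-11-12, which is the last day of the replacement period.
Adding 58 calendar days to 2031-11-12 gives 2032-01-09, which is the last day of the waiting period.
The last day of the response period: 2032-01-09 + 10 days = 2032-01-19.
Adding 70 calendar days to 2032-01-19 gives 2032-03-29, which is the date on which the refund becomes due. 2032-03-29 is a Monday, so no roll-forward applies.

2032-03-29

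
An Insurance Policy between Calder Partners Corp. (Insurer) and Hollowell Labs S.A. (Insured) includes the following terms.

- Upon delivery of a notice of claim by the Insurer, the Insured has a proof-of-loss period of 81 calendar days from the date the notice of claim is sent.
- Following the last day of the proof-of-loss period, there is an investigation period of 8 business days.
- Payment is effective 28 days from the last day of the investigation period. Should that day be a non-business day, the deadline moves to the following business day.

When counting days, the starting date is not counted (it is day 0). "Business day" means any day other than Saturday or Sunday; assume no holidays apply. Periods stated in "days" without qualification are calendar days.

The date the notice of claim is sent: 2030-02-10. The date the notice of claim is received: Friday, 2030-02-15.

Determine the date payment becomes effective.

The last day of the proof-of-loss period: 81 calendar days after 2030-02-10 is 2030-05-02.
The last day of the investigation period: 8 business days after Thursday, 2030-05-02, skipping weekends — May 3, May 6, May 7, May 8, May 9, May 10, May 13, May 14 — lands on Tuesday, 2030-05-14.
The date payment becomes effective: 2030-05-14 + 28 days = 2030-06-11. 2030-06-11 is a Tuesday, so no roll-forward applies.

2030-06-11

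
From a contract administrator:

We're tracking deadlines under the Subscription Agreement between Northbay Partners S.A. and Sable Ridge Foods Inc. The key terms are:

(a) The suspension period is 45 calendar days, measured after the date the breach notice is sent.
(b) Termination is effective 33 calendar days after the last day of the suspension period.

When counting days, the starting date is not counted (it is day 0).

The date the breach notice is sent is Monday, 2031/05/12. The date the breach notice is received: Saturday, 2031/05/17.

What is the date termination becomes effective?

2031/07/29

The last day of the suspension period: 45 calendar days after 2031/05/12 is 2031/06/26.
Adding 33 calendar days to 2031/06/26 gives 2031/07/29, which is the date termination becomes effective.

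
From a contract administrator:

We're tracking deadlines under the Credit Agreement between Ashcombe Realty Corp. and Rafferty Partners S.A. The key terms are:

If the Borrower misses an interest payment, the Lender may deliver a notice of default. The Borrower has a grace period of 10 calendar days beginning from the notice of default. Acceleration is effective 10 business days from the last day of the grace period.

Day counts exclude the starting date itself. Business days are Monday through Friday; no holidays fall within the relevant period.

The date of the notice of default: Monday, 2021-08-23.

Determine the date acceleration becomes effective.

Adding 10 calendar days to 2021-08-23 gives 2021-09-02, which is the last day of the grace period.
From Thursday, 2021-09-02, 10 business days (Sep 3, Sep 6, Sep 7, Sep 8, Sep 9, Sep 10, Sep 13, Sep 14, Sep 15, Sep 16, skipping weekends) brings us to Thursday, 2021-09-16, which is the date acceleration becomes effective.

2021-09-16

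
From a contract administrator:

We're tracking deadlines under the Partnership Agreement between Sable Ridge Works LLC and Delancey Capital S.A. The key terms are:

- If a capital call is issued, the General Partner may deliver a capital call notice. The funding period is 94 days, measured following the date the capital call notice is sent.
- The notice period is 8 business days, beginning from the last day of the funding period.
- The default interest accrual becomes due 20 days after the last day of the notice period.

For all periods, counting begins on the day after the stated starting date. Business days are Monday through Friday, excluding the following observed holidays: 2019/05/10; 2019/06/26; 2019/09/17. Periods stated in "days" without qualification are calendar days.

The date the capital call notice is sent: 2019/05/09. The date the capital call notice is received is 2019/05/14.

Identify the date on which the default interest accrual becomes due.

The last day of the funding period: 2019/05/09 + 94 days = 2019/08/11.
The last day of the notice period: counting 8 business days from Sunday, 2019/08/11 (Aug 12, Aug 13, Aug 14, Aug 15, Aug 16, Aug 19, Aug 20, Aug 21, skipping weekends) reaches Wednesday, 2019/08/21.
The date on which the default interest accrual becomes due: 2019/08/21 + 20 days = 2019/09/10.

2019/09/10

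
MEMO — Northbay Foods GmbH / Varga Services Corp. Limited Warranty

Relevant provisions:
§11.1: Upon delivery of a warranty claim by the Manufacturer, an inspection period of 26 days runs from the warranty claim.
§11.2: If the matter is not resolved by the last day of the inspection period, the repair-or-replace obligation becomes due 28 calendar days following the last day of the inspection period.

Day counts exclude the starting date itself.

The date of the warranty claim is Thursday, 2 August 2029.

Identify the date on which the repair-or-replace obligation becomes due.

25 September 2029

The last day of the inspection period: 2 August 2029 + 26 days = 28 August 2029.
The date on which the repair-or-replace obligation becomes due: 28 August 2029 + 28 days = 25 September 2029.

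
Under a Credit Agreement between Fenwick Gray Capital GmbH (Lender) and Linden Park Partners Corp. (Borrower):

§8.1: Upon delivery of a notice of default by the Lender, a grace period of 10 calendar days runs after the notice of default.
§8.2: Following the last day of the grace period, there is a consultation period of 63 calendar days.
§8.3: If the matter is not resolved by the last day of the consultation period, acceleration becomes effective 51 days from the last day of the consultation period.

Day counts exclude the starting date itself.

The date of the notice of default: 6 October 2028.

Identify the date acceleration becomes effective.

7 February 2029

Adding 10 calendar days to 6 October 2028 gives 16 October 2028, which is the last day of the grace period.
Adding 63 calendar days to 16 October 2028 gives 18 December 2028, which is the last day of the consultation period.
Adding 51 calendar days to 18 December 2028 gives 7 February 2029, which is the date acceleration becomes effective.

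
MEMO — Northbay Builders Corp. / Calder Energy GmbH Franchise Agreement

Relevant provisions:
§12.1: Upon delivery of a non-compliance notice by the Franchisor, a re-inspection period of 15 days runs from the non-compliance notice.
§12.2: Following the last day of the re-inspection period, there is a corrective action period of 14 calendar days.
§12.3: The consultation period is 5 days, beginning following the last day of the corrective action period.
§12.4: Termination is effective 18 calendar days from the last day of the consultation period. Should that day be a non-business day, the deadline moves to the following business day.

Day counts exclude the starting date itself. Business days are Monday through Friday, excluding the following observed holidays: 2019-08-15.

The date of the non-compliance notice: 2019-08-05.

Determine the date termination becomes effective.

2019-09-26

The last day of the re-inspection period: 15 calendar days after 2019-08-05 is 2019-08-20.
The last day of the corrective action period: 2019-08-20 + 14 days = 2019-09-03.
The last day of the consultation period: 5 calendar days after 2019-09-03 is 2019-09-08.
The date termination becomes effective: 2019-09-08 + 18 days = 2019-09-26. 2019-09-26 is a Thursday and is not a listed holiday, so no roll-forward applies.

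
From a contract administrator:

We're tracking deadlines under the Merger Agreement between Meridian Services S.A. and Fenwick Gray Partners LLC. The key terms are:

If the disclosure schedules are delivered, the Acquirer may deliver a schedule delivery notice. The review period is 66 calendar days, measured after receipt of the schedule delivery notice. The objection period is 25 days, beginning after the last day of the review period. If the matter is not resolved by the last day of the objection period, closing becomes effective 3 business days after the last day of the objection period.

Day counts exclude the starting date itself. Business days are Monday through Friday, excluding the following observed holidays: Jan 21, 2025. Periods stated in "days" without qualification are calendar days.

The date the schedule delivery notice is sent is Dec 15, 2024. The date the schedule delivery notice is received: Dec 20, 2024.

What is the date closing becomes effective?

The last day of the review period: 66 calendar days after Dec 20, 2024 is Feb 24, 2025.
The last day of the objection period: 25 calendar days after Feb 24, 2025 is Mar 21, 2025.
The date closing becomes effective: 3 business days after Friday, Mar 21, 2025, skipping weekends — Mar 24, Mar 25, Mar 26 — lands on Wednesday, Mar 26, 2025.

Mar 26, 2025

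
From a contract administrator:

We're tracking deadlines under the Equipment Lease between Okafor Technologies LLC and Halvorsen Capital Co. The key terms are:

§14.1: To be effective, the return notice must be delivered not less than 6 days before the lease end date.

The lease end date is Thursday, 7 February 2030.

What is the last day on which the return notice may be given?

Counting back 6 calendar days from 7 February 2030 gives 1 February 2030.

1 February 2030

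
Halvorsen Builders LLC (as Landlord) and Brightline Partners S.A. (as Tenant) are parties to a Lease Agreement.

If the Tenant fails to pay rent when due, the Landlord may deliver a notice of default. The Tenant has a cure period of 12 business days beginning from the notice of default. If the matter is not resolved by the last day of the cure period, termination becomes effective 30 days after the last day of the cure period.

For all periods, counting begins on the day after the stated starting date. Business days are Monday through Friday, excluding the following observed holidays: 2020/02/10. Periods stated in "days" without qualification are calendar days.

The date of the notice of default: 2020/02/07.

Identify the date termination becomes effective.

2020/03/27

From Friday, 2020/02/07, 12 business days (Feb 11, Feb 12, Feb 13, Feb 14, …, Feb 24, Feb 25, Feb 26, skipping weekends and the listed holiday on Feb 10) brings us to Wednesday, 2020/02/26, which is the last day of the cure period.
Adding 30 calendar days to 2020/02/26 gives 2020/03/27, which is the date termination becomes effective.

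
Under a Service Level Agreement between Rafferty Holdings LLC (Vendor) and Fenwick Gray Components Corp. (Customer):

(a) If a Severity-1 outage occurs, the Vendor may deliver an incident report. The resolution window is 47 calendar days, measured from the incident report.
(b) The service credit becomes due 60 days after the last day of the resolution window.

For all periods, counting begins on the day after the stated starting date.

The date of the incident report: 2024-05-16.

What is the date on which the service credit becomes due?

The last day of the resolution window: 2024-05-16 + 47 days = 2024-07-02.
The date on which the service credit becomes due: 2024-07-02 + 60 days = 2024-08-31.

2024-08-31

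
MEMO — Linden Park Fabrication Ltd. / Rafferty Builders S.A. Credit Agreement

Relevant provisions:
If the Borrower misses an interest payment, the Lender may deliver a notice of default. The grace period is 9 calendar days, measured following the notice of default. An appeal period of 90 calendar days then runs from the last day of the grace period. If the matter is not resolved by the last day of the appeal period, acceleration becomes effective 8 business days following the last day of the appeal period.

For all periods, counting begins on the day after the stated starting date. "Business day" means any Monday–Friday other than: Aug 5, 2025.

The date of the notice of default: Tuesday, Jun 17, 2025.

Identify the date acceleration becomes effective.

The last day of the grace period: Jun 17, 2025 + 9 days = Jun 26, 2025.
Adding 90 calendar days to Jun 26, 2025 gives Sep 24, 2025, which is the last day of the appeal period.
From Wednesday, Sep 24, 2025, 8 business days (Sep 25, Sep 26, Sep 29, Sep 30, Oct 1, Oct 2, Oct 3, Oct 6, skipping weekends) brings us to Monday, Oct 6, 2025, which is the date acceleration becomes effective.

Oct 6, 2025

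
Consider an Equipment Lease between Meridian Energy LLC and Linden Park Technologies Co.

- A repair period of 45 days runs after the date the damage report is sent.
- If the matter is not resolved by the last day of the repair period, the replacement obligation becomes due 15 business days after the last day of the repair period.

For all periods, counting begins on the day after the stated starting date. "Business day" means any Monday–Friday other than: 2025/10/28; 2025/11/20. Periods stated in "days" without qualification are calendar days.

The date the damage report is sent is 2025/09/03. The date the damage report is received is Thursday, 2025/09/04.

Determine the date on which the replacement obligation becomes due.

2025/11/10

Adding 45 calendar days to 2025/09/03 gives 2025/10/18, which is the last day of the repair period.
From Saturday, 2025/10/18, 15 business days (Oct 20, Oct 21, Oct 22, Oct 23, …, Nov 6, Nov 7, Nov 10, skipping weekends and the listed holiday on Oct 28) brings us to Monday, 2025/11/10, which is the date on which the replacement obligation becomes due.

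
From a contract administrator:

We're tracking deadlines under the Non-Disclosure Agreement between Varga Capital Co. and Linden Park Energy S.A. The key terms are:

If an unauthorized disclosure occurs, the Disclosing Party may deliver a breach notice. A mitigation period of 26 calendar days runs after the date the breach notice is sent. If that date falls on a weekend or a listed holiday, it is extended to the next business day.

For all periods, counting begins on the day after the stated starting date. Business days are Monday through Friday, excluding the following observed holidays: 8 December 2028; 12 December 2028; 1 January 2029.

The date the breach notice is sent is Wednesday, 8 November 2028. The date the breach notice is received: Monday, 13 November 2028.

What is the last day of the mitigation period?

The last day of the mitigation period: 8 November 2028 + 26 days = 4 December 2028. 4 December 2028 is a Monday and is not a listed holiday, so no roll-forward applies.

4 December 2028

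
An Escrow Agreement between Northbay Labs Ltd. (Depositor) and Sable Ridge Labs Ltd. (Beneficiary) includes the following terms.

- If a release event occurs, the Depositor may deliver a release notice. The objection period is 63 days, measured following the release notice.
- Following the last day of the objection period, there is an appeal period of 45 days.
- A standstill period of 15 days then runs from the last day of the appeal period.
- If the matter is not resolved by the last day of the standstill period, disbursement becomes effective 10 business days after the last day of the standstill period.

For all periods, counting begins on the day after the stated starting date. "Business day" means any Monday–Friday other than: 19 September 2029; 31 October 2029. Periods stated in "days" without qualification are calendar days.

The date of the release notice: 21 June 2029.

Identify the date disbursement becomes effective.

The last day of the objection period: 21 June 2029 + 63 days = 23 August 2029.
Adding 45 calendar days to 23 August 2029 gives 7 October 2029, which is the last day of the appeal period.
The last day of the standstill period: 7 October 2029 + 15 days = 22 October 2029.
The date disbursement becomes effective: counting 10 business days from Monday, 22 October 2029 (Oct 23, Oct 24, Oct 25, Oct 26, Oct 29, Oct 30, Nov 1, Nov 2, Nov 5, Nov 6, skipping weekends and the listed holiday on Oct 31) reaches Tuesday, 6 November 2029.

6 November 2029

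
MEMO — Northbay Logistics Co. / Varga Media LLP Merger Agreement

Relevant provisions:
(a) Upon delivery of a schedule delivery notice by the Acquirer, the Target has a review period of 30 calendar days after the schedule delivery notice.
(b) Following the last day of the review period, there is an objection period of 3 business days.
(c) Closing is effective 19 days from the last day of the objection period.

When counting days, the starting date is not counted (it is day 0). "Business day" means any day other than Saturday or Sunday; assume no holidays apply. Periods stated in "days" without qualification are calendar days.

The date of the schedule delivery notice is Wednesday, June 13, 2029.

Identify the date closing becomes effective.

August 6, 2029

The last day of the review period: 30 calendar days after June 13, 2029 is July 13, 2029.
The last day of the objection period: 3 business days after Friday, July 13, 2029, skipping weekends — Jul 16, Jul 17, Jul 18 — lands on Wednesday, July 18, 2029.
The date closing becomes effective: July 18, 2029 + 19 days = August 6, 2029.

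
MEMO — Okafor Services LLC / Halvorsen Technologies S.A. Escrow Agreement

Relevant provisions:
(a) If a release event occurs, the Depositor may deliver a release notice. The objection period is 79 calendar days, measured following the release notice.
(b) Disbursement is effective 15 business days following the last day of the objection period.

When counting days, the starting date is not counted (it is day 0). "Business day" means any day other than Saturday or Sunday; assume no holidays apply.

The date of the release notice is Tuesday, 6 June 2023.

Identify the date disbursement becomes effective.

14 September 2023

Adding 79 calendar days to 6 June 2023 gives 24 August 2023, which is the last day of the objection period.
From Thursday, 24 August 2023, 15 business days (Aug 25, Aug 28, Aug 29, Aug 30, …, Sep 12, Sep 13, Sep 14, skipping weekends) brings us to Thursday, 14 September 2023, which is the date disbursement becomes effective.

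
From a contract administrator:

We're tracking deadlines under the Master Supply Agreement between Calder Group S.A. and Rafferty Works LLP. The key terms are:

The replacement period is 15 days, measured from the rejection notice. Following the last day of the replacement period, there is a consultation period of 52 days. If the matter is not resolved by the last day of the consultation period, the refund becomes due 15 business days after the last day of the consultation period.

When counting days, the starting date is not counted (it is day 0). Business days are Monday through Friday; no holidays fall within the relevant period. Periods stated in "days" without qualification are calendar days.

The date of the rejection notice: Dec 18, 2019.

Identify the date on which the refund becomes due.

The last day of the replacement period: 15 calendar days after Dec 18, 2019 is Jan 2, 2020.
The last day of the consultation period: 52 calendar days after Jan 2, 2020 is Feb 23, 2020.
The date on which the refund becomes due: 15 business days after Sunday, Feb 23, 2020, skipping weekends — Feb 24, Feb 25, Feb 26, Feb 27, …, Mar 11, Mar 12, Mar 13 — lands on Friday, Mar 13, 2020.

Mar 13, 2020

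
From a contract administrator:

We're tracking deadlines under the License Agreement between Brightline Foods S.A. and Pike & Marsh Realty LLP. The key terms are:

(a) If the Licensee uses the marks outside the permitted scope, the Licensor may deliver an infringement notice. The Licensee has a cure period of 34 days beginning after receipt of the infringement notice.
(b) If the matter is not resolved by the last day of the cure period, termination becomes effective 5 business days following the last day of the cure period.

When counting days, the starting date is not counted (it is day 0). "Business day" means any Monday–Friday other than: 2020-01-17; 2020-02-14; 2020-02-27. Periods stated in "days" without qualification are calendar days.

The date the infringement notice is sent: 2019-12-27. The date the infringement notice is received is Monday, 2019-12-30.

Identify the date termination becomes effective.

2020-02-07

Adding 34 calendar days to 2019-12-30 gives 2020-02-02, which is the last day of the cure period.
The date termination becomes effective: counting 5 business days from Sunday, 2020-02-02 (Feb 3, Feb 4, Feb 5, Feb 6, Feb 7, skipping weekends) reaches Friday, 2020-02-07.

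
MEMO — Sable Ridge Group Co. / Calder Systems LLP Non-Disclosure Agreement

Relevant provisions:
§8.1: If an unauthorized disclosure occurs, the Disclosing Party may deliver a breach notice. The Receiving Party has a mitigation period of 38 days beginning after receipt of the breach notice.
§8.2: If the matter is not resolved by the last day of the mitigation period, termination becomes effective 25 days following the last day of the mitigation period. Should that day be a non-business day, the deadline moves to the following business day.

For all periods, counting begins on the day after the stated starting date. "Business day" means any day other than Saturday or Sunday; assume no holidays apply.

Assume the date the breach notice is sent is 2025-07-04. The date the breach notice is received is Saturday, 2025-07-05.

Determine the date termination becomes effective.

The last day of the mitigation period: 38 calendar days after 2025-07-05 is 2025-08-12.
The date termination becomes effective: 25 calendar days after 2025-08-12 is 2025-09-06. That falls on a Saturday, so it rolls to the next business day, Monday, 2025-09-08.

2025-09-08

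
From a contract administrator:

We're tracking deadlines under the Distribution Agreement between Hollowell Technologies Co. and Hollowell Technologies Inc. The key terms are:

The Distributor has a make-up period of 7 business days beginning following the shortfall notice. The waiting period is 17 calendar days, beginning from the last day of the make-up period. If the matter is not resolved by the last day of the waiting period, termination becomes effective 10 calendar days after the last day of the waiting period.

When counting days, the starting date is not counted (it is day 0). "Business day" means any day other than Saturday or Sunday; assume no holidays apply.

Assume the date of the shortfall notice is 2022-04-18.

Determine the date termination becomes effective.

The last day of the make-up period: counting 7 business days from Monday, 2022-04-18 (Apr 19, Apr 20, Apr 21, Apr 22, Apr 25, Apr 26, Apr 27, skipping weekends) reaches Wednesday, 2022-04-27.
Adding 17 calendar days to 2022-04-27 gives 2022-05-14, which is the last day of the waiting period.
Adding 10 calendar days to 2022-05-14 gives 2022-05-24, which is the date termination becomes effective.

2022-05-24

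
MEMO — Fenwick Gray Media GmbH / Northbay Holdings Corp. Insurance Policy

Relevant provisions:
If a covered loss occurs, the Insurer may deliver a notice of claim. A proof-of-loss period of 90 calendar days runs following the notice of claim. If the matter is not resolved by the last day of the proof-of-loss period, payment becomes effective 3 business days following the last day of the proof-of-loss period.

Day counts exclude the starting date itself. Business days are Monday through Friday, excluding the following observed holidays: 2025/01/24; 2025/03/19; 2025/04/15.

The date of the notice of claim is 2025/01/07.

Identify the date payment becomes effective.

2025/04/10

The last day of the proof-of-loss period: 90 calendar days after 2025/01/07 is 2025/04/07.
The date payment becomes effective: counting 3 business days from Monday, 2025/04/07 (Apr 8, Apr 9, Apr 10, skipping weekends) reaches Thursday, 2025/04/10.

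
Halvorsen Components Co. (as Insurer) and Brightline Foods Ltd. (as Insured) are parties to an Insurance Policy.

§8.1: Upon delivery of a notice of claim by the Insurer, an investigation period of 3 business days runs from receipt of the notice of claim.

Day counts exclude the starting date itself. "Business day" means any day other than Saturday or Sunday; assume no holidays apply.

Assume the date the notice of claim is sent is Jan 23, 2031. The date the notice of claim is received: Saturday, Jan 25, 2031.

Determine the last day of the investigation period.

From Saturday, Jan 25, 2031, 3 business days (Jan 27, Jan 28, Jan 29, skipping weekends) brings us to Wednesday, Jan 29, 2031, which is the last day of the investigation period.

Jan 29, 2031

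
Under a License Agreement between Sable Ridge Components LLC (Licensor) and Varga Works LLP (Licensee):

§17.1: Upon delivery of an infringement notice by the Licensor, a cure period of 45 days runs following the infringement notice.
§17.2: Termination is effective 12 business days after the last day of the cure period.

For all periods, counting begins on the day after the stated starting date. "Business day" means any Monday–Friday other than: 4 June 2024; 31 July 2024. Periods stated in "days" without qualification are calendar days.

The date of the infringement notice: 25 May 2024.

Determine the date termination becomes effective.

25 July 2024

Adding 45 calendar days to 25 May 2024 gives 9 July 2024, which is the last day of the cure period.
From Tuesday, 9 July 2024, 12 business days (Jul 10, Jul 11, Jul 12, Jul 15, …, Jul 23, Jul 24, Jul 25, skipping weekends) brings us to Thursday, 25 July 2024, which is the date termination becomes effective.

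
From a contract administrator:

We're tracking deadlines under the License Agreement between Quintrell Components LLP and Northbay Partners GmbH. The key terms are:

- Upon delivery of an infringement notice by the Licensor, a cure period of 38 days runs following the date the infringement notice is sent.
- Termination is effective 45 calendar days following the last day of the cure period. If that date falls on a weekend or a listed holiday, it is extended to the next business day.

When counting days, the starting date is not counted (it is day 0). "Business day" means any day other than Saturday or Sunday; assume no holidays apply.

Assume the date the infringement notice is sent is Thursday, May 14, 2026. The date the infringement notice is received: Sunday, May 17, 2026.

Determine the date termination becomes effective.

Adding 38 calendar days to May 14, 2026 gives Jun 21, 2026, which is the last day of the cure period.
The date termination becomes effective: Jun 21, 2026 + 45 days = Aug 5, 2026. Aug 5, 2026 is a Wednesday, so no roll-forward applies.

Aug 5, 2026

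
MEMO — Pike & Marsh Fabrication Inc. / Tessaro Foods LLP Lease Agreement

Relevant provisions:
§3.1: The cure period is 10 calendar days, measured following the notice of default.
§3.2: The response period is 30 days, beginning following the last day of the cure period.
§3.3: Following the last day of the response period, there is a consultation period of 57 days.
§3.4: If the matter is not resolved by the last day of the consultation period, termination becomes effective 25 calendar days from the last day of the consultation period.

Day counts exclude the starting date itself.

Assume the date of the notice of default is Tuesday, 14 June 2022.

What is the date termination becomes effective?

14 October 2022

The last day of the cure period: 10 calendar days after 14 June 2022 is 24 June 2022.
The last day of the response period: 30 calendar days after 24 June 2022 is 24 July 2022.
Adding 57 calendar days to 24 July 2022 gives 19 September 2022, which is the last day of the consultation period.
Adding 25 calendar days to 19 September 2022 gives 14 October 2022, which is the date termination becomes effective.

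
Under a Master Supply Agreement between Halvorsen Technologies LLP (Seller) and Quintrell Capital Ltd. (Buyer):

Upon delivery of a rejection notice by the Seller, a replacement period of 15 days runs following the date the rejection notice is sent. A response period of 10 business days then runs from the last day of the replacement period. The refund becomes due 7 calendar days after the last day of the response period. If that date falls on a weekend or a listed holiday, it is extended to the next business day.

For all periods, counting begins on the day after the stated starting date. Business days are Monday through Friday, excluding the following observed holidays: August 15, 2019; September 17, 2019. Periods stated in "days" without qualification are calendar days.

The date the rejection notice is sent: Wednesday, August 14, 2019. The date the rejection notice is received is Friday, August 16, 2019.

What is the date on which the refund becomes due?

September 19, 2019

Adding 15 calendar days to August 14, 2019 gives August 29, 2019, which is the last day of the replacement period.
From Thursday, August 29, 2019, 10 business days (Aug 30, Sep 2, Sep 3, Sep 4, Sep 5, Sep 6, Sep 9, Sep 10, Sep 11, Sep 12, skipping weekends) brings us to Thursday, September 12, 2019, which is the last day of the response period.
The date on which the refund becomes due: September 12, 2019 + 7 days = September 19, 2019. September 19, 2019 is a Thursday and is not a listed holiday, so no roll-forward applies.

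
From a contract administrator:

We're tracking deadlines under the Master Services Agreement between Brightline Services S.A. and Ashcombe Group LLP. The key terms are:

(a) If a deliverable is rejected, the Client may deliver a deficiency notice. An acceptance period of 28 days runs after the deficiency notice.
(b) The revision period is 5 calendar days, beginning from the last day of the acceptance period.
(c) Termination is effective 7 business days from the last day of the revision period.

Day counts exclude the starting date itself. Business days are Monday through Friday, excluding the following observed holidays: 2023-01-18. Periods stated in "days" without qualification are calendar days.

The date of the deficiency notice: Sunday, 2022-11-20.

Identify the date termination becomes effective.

The last day of the acceptance period: 28 calendar days after 2022-11-20 is 2022-12-18.
The last day of the revision period: 2022-12-18 + 5 days = 2022-12-23.
From Friday, 2022-12-23, 7 business days (Dec 26, Dec 27, Dec 28, Dec 29, Dec 30, Jan 2, Jan 3, skipping weekends) brings us to Tuesday, 2023-01-03, which is the date termination becomes effective.

2023-01-03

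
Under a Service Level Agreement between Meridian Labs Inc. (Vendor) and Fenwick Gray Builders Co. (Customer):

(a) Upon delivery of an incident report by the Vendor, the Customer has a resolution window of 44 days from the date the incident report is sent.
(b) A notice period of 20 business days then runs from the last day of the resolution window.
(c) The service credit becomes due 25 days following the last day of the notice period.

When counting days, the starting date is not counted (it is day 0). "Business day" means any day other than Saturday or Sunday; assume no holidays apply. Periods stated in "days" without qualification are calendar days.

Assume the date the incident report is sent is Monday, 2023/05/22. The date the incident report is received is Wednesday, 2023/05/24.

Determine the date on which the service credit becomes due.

2023/08/27

The last day of the resolution window: 44 calendar days after 2023/05/22 is 2023/07/05.
From Wednesday, 2023/07/05, 20 business days (Jul 6, Jul 7, Jul 10, Jul 11, …, Jul 31, Aug 1, Aug 2, skipping weekends) brings us to Wednesday, 2023/08/02, which is the last day of the notice period.
The date on which the service credit becomes due: 2023/08/02 + 25 days = 2023/08/27.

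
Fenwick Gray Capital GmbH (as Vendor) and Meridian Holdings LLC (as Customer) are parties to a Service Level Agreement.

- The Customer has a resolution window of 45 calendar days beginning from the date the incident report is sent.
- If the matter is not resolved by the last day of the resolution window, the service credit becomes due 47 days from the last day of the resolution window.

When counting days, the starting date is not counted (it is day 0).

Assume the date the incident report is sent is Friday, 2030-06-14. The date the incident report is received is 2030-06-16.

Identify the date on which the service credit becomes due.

The last day of the resolution window: 2030-06-14 + 45 days = 2030-07-29.
The date on which the service credit becomes due: 47 calendar days after 2030-07-29 is 2030-09-14.

2030-09-14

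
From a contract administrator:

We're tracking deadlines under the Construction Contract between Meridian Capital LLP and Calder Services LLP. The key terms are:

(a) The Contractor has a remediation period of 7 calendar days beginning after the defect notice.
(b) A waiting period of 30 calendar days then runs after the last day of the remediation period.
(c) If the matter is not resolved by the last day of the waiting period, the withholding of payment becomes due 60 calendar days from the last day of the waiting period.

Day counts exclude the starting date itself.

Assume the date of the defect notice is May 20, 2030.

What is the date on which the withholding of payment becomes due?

Aug 25, 2030

The last day of the remediation period: 7 calendar days after May 20, 2030 is May 27, 2030.
The last day of the waiting period: May 27, 2030 + 30 days = Jun 26, 2030.
The date on which the withholding of payment becomes due: Jun 26, 2030 + 60 days = Aug 25, 2030.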